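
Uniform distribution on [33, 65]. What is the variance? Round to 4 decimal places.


Var = (b-a)^2 / 12
(b-a)^2 = (65 - 33)^2 = 1024
Var = 1024/12 ≈ 85.333333

85.3333


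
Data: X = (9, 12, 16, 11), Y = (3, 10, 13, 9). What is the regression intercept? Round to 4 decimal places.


a = ybar - b*xbar, where b = sum((xi-xbar)(yi-ybar)) / sum((xi-xbar)^2)
n = 4, xbar = 48/4 = 12, ybar = 35/4 = 8.75
Sxy = sum((xi-xbar)(yi-ybar)) = 34
Sxx = sum((xi-xbar)^2) = 26
b = Sxy / Sxx = 17/13 ≈ 1.307692
a = 8.75 - 1.307692 * 12 = -361/52 ≈ -6.942308

-6.9423


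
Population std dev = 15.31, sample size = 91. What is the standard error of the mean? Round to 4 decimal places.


SE = sigma / sqrt(n)
sqrt(91) ≈ 9.539392
SE = 15.31 / 9.539392 ≈ 1.604924

1.6049


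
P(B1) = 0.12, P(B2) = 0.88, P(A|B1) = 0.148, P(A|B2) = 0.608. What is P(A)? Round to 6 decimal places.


P(A) = P(A|B1)*P(B1) + P(A|B2)*P(B2)
P(A|B1)*P(B1) = 0.148 * 0.12 = 0.01776
P(A|B2)*P(B2) = 0.608 * 0.88 = 0.53504
P(A) = 0.01776 + 0.53504 = 0.5528

0.552800


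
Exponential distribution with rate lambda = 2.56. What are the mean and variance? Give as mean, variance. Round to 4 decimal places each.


mean = 1/lam, var = 1/lam^2
mean = 1 / 2.56 = 0.390625
lam^2 = 2.56^2 = 6.5536
var = 1 / 6.5536 = 625/4096 ≈ 0.152588

0.3906, 0.1526


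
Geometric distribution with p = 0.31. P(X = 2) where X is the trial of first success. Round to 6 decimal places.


P = (1-p)^(k-1) * p
(1-p)^(k-1) = 0.69^1 = 0.69
P = 0.69 * 0.31 = 0.2139

0.213900


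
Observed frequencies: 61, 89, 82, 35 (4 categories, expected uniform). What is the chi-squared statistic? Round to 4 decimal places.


chi2 = sum((O-E)^2/E), E = total/4
total = 267, E = 267/4 = 66.75
(61 - 66.75)^2 / 66.75 = 33.0625 / 66.75 = 529/1068 ≈ 0.495318
(89 - 66.75)^2 / 66.75 = 495.0625 / 66.75 = 89/12 ≈ 7.416667
(82 - 66.75)^2 / 66.75 = 232.5625 / 66.75 = 3721/1068 ≈ 3.484082
(35 - 66.75)^2 / 66.75 = 1008.0625 / 66.75 = 16129/1068 ≈ 15.102060
chi2 = 7075/267 ≈ 26.498127

26.4981


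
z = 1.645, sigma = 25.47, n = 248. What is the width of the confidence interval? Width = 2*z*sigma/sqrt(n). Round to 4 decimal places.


width = 2*z*sigma/sqrt(n)
2*z*sigma = 2 * 1.645 * 25.47 = 83.7963
sqrt(248) ≈ 15.748016
width = 83.7963 / 15.748016 ≈ 5.321070

5.3211


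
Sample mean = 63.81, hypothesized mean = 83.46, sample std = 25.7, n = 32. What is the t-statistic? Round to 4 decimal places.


t = (xbar - mu0) / (s/sqrt(n))
xbar - mu0 = 63.81 - 83.46 = -19.65
sqrt(32) ≈ 5.65685425
s/sqrt(n) = 25.7 / 5.65685425 ≈ 4.54316107
t = -19.65 / 4.54316107 ≈ -4.325182

-4.3252


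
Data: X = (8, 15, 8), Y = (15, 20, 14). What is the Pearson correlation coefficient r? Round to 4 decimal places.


r = sum((xi-xbar)(yi-ybar)) / sqrt(sum((xi-xbar)^2) * sum((yi-ybar)^2))
n = 3, xbar = 31/3 ≈ 10.333333, ybar = 49/3 ≈ 16.333333
Sxy = sum((xi-xbar)(yi-ybar)) = 77/3 ≈ 25.666667
Sxx = sum((xi-xbar)^2) = 98/3 ≈ 32.666667
Syy = sum((yi-ybar)^2) = 62/3 ≈ 20.666667
sqrt(Sxx*Syy) ≈ 25.982900
r = Sxy / sqrt(Sxx*Syy) = 25.666667 / 25.982900 ≈ 0.987829

0.9878


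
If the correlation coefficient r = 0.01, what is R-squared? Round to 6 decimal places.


R^2 = r^2 = (0.01)^2 = 0.0001

0.000100


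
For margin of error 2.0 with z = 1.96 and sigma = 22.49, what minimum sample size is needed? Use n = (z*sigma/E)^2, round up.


z*sigma/E = 1.96 * 22.49 / 2.0 = 22.0402
(z*sigma/E)^2 ≈ 485.770416
round up: n = 486

486


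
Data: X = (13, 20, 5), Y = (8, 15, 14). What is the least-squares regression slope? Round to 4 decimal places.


b = sum((xi-xbar)(yi-ybar)) / sum((xi-xbar)^2)
n = 3, xbar = 38/3 ≈ 12.666667, ybar = 37/3 ≈ 12.333333
Sxy = sum((xi-xbar)(yi-ybar)) = 16/3 ≈ 5.333333
Sxx = sum((xi-xbar)^2) = 338/3 ≈ 112.666667
b = Sxy / Sxx = 8/169 ≈ 0.047337

0.0473


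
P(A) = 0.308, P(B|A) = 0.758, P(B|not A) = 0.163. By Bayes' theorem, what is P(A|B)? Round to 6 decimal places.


P(A|B) = P(B|A)*P(A) / P(B), P(B) = P(B|A)*P(A) + P(B|not A)*P(not A)
P(B|A)*P(A) = 0.758 * 0.308 = 0.233464
P(B|not A)*P(not A) = 0.163 * 0.692 = 0.112796
P(B) = 0.233464 + 0.112796 = 0.34626
P(A|B) = 0.233464 / 0.34626 ≈ 0.67424479

0.674245


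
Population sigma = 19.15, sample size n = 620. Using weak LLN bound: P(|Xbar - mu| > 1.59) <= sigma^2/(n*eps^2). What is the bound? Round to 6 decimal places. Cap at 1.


bound = min(1, sigma^2/(n*eps^2))
sigma^2 = 19.15^2 = 366.7225
n*eps^2 = 620 * 1.59^2 = 620 * 2.5281 = 1567.422
sigma^2/(n*eps^2) = 366.7225 / 1567.422 ≈ 0.23396539

0.233965


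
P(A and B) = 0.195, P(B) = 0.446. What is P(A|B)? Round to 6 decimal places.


P(A|B) = P(A and B) / P(B) = 0.195 / 0.446 = 195/446 ≈ 0.43721973

0.437220


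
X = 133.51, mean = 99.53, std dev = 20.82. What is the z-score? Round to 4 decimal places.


z = (X - mu) / sigma
X - mu = 133.51 - 99.53 = 33.98
z = 33.98 / 20.82 = 1699/1041 ≈ 1.632085

1.6321


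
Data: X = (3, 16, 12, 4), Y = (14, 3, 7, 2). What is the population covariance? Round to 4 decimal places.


Cov = (1/n)*sum((xi-xbar)(yi-ybar))
n = 4, xbar = 35/4 = 8.75, ybar = 26/4 = 6.5
sum((xi-xbar)(yi-ybar)) = -45.5
Cov = -45.5 / 4 = -11.375

-11.3750


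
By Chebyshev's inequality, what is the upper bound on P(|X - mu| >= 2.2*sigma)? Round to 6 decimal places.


P <= 1/k^2
k^2 = 2.2^2 = 4.84
1/k^2 = 1 / 4.84 = 25/121 ≈ 0.20661157

0.206612


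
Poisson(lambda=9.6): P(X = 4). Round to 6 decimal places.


P = e^(-lam) * lam^k / k!
e^(-9.6) ≈ 0.00006772874
lam^k = 9.6^4 = 8493.4656
k! = 4! = 24
P = 0.00006772874 * 8493.4656 / 24 ≈ 0.023969

0.023969


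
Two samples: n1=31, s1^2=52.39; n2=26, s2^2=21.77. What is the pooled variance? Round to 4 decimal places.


sp^2 = ((n1-1)*s1^2 + (n2-1)*s2^2)/(n1+n2-2)
(n1-1)*s1^2 = 30 * 52.39 = 1571.7
(n2-1)*s2^2 = 25 * 21.77 = 544.25
numerator = 1571.7 + 544.25 = 2115.95
n1+n2-2 = 55
sp^2 = 2115.95 / 55 = 42319/1100 ≈ 38.471818

38.4718


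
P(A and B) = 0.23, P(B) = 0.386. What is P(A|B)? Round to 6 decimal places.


P(A|B) = P(A and B) / P(B) = 0.23 / 0.386 = 115/193 ≈ 0.59585492

0.595855


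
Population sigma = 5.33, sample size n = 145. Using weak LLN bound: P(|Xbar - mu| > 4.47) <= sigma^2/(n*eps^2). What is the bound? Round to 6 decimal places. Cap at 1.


bound = min(1, sigma^2/(n*eps^2))
sigma^2 = 5.33^2 = 28.4089
n*eps^2 = 145 * 4.47^2 = 145 * 19.9809 = 2897.2305
sigma^2/(n*eps^2) = 28.4089 / 2897.2305 ≈ 0.00980554

0.009806


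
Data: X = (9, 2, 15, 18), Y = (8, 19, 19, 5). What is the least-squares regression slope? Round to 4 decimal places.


b = sum((xi-xbar)(yi-ybar)) / sum((xi-xbar)^2)
n = 4, xbar = 44/4 = 11, ybar = 51/4 = 12.75
Sxy = sum((xi-xbar)(yi-ybar)) = -76
Sxx = sum((xi-xbar)^2) = 150
b = Sxy / Sxx = -38/75 ≈ -0.506667

-0.5067


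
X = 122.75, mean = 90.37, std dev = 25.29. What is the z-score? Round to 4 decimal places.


z = (X - mu) / sigma
X - mu = 122.75 - 90.37 = 32.38
z = 32.38 / 25.29 = 3238/2529 ≈ 1.280348

1.2803


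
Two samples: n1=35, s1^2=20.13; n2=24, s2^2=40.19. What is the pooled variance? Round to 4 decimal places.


sp^2 = ((n1-1)*s1^2 + (n2-1)*s2^2)/(n1+n2-2)
(n1-1)*s1^2 = 34 * 20.13 = 684.42
(n2-1)*s2^2 = 23 * 40.19 = 924.37
numerator = 684.42 + 924.37 = 1608.79
n1+n2-2 = 57
sp^2 = 1608.79 / 57 = 160879/5700 ≈ 28.224386

28.2244


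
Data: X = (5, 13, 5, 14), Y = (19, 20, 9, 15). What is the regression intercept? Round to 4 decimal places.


a = ybar - b*xbar, where b = sum((xi-xbar)(yi-ybar)) / sum((xi-xbar)^2)
n = 4, xbar = 37/4 = 9.25, ybar = 63/4 = 15.75
Sxy = sum((xi-xbar)(yi-ybar)) = 27.25
Sxx = sum((xi-xbar)^2) = 72.75
b = Sxy / Sxx = 109/291 ≈ 0.374570
a = 15.75 - 0.374570 * 9.25 = 3575/291 ≈ 12.285223

12.2852


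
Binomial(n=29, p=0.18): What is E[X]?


E[X] = n*p = 29 * 0.18 = 5.22

5.22


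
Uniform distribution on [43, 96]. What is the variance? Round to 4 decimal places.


Var = (b-a)^2 / 12
(b-a)^2 = (96 - 43)^2 = 2809
Var = 2809/12 ≈ 234.083333

234.0833


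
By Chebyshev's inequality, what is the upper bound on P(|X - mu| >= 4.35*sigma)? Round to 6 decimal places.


P <= 1/k^2
k^2 = 4.35^2 = 18.9225
1/k^2 = 1 / 18.9225 = 400/7569 ≈ 0.05284714

0.052847


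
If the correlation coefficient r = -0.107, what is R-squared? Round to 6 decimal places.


R^2 = r^2 = (-0.107)^2 = 0.011449

0.011449


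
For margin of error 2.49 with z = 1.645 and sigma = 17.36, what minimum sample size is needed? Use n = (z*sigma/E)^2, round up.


z*sigma/E = 1.645 * 17.36 / 2.49 = 71393/6225 ≈ 11.468755
(z*sigma/E)^2 ≈ 131.532342
round up: n = 132

132


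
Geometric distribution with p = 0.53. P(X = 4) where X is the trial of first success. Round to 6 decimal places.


P = (1-p)^(k-1) * p
(1-p)^(k-1) = 0.47^3 = 0.103823
P = 0.103823 * 0.53 = 0.05502619

0.055026


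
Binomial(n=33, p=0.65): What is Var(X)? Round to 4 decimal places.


Var = n*p*(1-p) = 33 * 0.65 * 0.35 = 7.5075

7.5075


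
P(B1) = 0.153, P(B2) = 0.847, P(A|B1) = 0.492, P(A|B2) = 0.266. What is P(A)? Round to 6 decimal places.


P(A) = P(A|B1)*P(B1) + P(A|B2)*P(B2)
P(A|B1)*P(B1) = 0.492 * 0.153 = 0.075276
P(A|B2)*P(B2) = 0.266 * 0.847 = 0.225302
P(A) = 0.075276 + 0.225302 = 0.300578

0.300578


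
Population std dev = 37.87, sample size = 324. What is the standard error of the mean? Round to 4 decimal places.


SE = sigma / sqrt(n)
sqrt(324) = 18
SE = 37.87 / 18 = 3787/1800 ≈ 2.103889

2.1039


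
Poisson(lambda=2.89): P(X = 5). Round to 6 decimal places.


P = e^(-lam) * lam^k / k!
e^(-2.89) ≈ 0.05557621
lam^k = 2.89^5 ≈ 201.599390
k! = 5! = 120
P = 0.05557621 * 201.599390 / 120 ≈ 0.093368

0.093368


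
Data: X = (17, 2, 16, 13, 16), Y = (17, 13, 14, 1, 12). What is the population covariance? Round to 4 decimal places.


Cov = (1/n)*sum((xi-xbar)(yi-ybar))
n = 5, xbar = 64/5 = 12.8, ybar = 57/5 = 11.4
sum((xi-xbar)(yi-ybar)) = 14.4
Cov = 14.4 / 5 = 2.88

2.8800


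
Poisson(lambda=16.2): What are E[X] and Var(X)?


E[X] = Var(X) = lambda = 16.2

16.2, 16.2


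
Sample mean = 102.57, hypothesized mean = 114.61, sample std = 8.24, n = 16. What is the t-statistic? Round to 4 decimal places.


t = (xbar - mu0) / (s/sqrt(n))
xbar - mu0 = 102.57 - 114.61 = -12.04
sqrt(16) = 4
s/sqrt(n) = 8.24 / 4 = 2.06
t = -12.04 / 2.06 = -602/103 ≈ -5.844660

-5.8447


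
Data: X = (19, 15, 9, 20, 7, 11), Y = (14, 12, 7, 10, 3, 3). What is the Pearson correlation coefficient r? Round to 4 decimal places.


r = sum((xi-xbar)(yi-ybar)) / sqrt(sum((xi-xbar)^2) * sum((yi-ybar)^2))
n = 6, xbar = 81/6 = 13.5, ybar = 49/6 ≈ 8.166667
Sxy = sum((xi-xbar)(yi-ybar)) = 101.5
Sxx = sum((xi-xbar)^2) = 143.5
Syy = sum((yi-ybar)^2) = 641/6 ≈ 106.833333
sqrt(Sxx*Syy) ≈ 123.816733
r = Sxy / sqrt(Sxx*Syy) = 101.5 / 123.816733 ≈ 0.819760

0.8198


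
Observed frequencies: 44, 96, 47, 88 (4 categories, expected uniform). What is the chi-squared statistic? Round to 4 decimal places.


chi2 = sum((O-E)^2/E), E = total/4
total = 275, E = 275/4 = 68.75
(44 - 68.75)^2 / 68.75 = 612.5625 / 68.75 = 8.91
(96 - 68.75)^2 / 68.75 = 742.5625 / 68.75 = 11881/1100 ≈ 10.800909
(47 - 68.75)^2 / 68.75 = 473.0625 / 68.75 = 7569/1100 ≈ 6.880909
(88 - 68.75)^2 / 68.75 = 370.5625 / 68.75 = 5.39
chi2 = 1759/55 ≈ 31.981818

31.9818


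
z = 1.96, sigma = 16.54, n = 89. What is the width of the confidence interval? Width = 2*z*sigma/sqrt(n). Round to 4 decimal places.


width = 2*z*sigma/sqrt(n)
2*z*sigma = 2 * 1.96 * 16.54 = 64.8368
sqrt(89) ≈ 9.433981
width = 64.8368 / 9.433981 ≈ 6.872687

6.8727


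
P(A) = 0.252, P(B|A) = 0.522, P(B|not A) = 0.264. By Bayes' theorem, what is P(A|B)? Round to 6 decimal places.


P(A|B) = P(B|A)*P(A) / P(B), P(B) = P(B|A)*P(A) + P(B|not A)*P(not A)
P(B|A)*P(A) = 0.522 * 0.252 = 0.131544
P(B|not A)*P(not A) = 0.264 * 0.748 = 0.197472
P(B) = 0.131544 + 0.197472 = 0.329016
P(A|B) = 0.131544 / 0.329016 ≈ 0.39981034

0.399810


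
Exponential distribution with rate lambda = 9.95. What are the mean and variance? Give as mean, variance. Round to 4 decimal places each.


mean = 1/lam, var = 1/lam^2
mean = 1 / 9.95 = 20/199 ≈ 0.100503
lam^2 = 9.95^2 = 99.0025
var = 1 / 99.0025 ≈ 0.010101

0.1005, 0.0101


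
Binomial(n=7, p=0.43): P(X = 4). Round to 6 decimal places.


P = C(n,k) * p^k * (1-p)^(n-k)
C(7,4) = 35
p^k = 0.43^4 = 0.03418801
(1-p)^(n-k) = 0.57^3 = 0.185193
P = 35 * 0.03418801 * 0.185193 ≈ 0.221598

0.221598


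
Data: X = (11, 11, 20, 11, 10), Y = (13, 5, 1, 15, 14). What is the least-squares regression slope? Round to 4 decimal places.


b = sum((xi-xbar)(yi-ybar)) / sum((xi-xbar)^2)
n = 5, xbar = 63/5 = 12.6, ybar = 48/5 = 9.6
Sxy = sum((xi-xbar)(yi-ybar)) = -81.8
Sxx = sum((xi-xbar)^2) = 69.2
b = Sxy / Sxx = -409/346 ≈ -1.182081

-1.1821


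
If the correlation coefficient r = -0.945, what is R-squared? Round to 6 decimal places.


R^2 = r^2 = (-0.945)^2 = 0.893025

0.893025


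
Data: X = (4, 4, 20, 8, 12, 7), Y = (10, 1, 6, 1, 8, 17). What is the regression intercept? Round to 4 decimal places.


a = ybar - b*xbar, where b = sum((xi-xbar)(yi-ybar)) / sum((xi-xbar)^2)
n = 6, xbar = 55/6 ≈ 9.166667, ybar = 43/6 ≈ 7.166667
Sxy = sum((xi-xbar)(yi-ybar)) = -43/6 ≈ -7.166667
Sxx = sum((xi-xbar)^2) = 1109/6 ≈ 184.833333
b = Sxy / Sxx = -43/1109 ≈ -0.038774
a = 7.166667 - (-0.038774) * 9.166667 = 8342/1109 ≈ 7.522092

7.5221


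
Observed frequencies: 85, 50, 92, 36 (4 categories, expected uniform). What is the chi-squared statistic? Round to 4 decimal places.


chi2 = sum((O-E)^2/E), E = total/4
total = 263, E = 263/4 = 65.75
(85 - 65.75)^2 / 65.75 = 370.5625 / 65.75 = 5929/1052 ≈ 5.635932
(50 - 65.75)^2 / 65.75 = 248.0625 / 65.75 = 3969/1052 ≈ 3.772814
(92 - 65.75)^2 / 65.75 = 689.0625 / 65.75 = 11025/1052 ≈ 10.480038
(36 - 65.75)^2 / 65.75 = 885.0625 / 65.75 = 14161/1052 ≈ 13.461027
chi2 = 8771/263 ≈ 33.349810

33.3498


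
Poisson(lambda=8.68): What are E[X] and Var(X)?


E[X] = Var(X) = lambda = 8.68

8.68, 8.68


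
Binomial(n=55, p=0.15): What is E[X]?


E[X] = n*p = 55 * 0.15 = 8.25

8.25


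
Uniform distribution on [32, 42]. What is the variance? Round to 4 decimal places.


Var = (b-a)^2 / 12
(b-a)^2 = (42 - 32)^2 = 100
Var = 100/12 ≈ 8.333333

8.3333


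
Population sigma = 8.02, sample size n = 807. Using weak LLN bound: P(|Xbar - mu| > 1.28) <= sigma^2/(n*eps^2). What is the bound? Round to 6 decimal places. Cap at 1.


bound = min(1, sigma^2/(n*eps^2))
sigma^2 = 8.02^2 = 64.3204
n*eps^2 = 807 * 1.28^2 = 807 * 1.6384 = 1322.1888
sigma^2/(n*eps^2) = 64.3204 / 1322.1888 ≈ 0.04864691

0.048647


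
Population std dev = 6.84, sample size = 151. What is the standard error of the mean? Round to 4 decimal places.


SE = sigma / sqrt(n)
sqrt(151) ≈ 12.288206
SE = 6.84 / 12.288206 ≈ 0.556631

0.5566


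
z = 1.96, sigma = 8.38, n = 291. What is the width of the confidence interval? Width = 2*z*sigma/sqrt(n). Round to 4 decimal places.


width = 2*z*sigma/sqrt(n)
2*z*sigma = 2 * 1.96 * 8.38 = 32.8496
sqrt(291) ≈ 17.058722
width = 32.8496 / 17.058722 ≈ 1.925678

1.9257


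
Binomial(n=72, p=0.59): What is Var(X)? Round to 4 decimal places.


Var = n*p*(1-p) = 72 * 0.59 * 0.41 = 17.4168

17.4168


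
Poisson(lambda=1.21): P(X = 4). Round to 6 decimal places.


P = e^(-lam) * lam^k / k!
e^(-1.21) ≈ 0.2981973
lam^k = 1.21^4 ≈ 2.143589
k! = 4! = 24
P = 0.2981973 * 2.143589 / 24 ≈ 0.026634

0.026634


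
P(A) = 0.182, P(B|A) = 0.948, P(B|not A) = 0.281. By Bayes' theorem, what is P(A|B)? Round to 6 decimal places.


P(A|B) = P(B|A)*P(A) / P(B), P(B) = P(B|A)*P(A) + P(B|not A)*P(not A)
P(B|A)*P(A) = 0.948 * 0.182 = 0.172536
P(B|not A)*P(not A) = 0.281 * 0.818 = 0.229858
P(B) = 0.172536 + 0.229858 = 0.402394
P(A|B) = 0.172536 / 0.402394 ≈ 0.42877379

0.428774


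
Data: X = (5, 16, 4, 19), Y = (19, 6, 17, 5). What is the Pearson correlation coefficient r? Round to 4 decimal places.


r = sum((xi-xbar)(yi-ybar)) / sqrt(sum((xi-xbar)^2) * sum((yi-ybar)^2))
n = 4, xbar = 44/4 = 11, ybar = 47/4 = 11.75
Sxy = sum((xi-xbar)(yi-ybar)) = -163
Sxx = sum((xi-xbar)^2) = 174
Syy = sum((yi-ybar)^2) = 158.75
sqrt(Sxx*Syy) ≈ 166.200181
r = Sxy / sqrt(Sxx*Syy) = -163 / 166.200181 ≈ -0.980745

-0.9807


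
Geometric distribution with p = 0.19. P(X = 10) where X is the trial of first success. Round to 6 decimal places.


P = (1-p)^(k-1) * p
(1-p)^(k-1) = 0.81^9 ≈ 0.1500946
P = 0.1500946 * 0.19 ≈ 0.02851798

0.028518


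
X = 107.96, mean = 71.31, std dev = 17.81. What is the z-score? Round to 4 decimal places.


z = (X - mu) / sigma
X - mu = 107.96 - 71.31 = 36.65
z = 36.65 / 17.81 = 3665/1781 ≈ 2.057833

2.0578


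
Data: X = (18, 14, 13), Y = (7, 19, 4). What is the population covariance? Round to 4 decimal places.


Cov = (1/n)*sum((xi-xbar)(yi-ybar))
n = 3, xbar = 45/3 = 15, ybar = 30/3 = 10
sum((xi-xbar)(yi-ybar)) = -6
Cov = -6 / 3 = -2

-2.0000


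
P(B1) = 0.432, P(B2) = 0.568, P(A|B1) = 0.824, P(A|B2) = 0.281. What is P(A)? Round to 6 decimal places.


P(A) = P(A|B1)*P(B1) + P(A|B2)*P(B2)
P(A|B1)*P(B1) = 0.824 * 0.432 = 0.355968
P(A|B2)*P(B2) = 0.281 * 0.568 = 0.159608
P(A) = 0.355968 + 0.159608 = 0.515576

0.515576


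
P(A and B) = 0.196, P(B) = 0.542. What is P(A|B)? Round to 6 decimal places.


P(A|B) = P(A and B) / P(B) = 0.196 / 0.542 = 98/271 ≈ 0.36162362

0.361624


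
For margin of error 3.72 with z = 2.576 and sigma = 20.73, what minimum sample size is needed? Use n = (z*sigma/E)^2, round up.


z*sigma/E = 2.576 * 20.73 / 3.72 = 111251/7750 ≈ 14.354968
(z*sigma/E)^2 ≈ 206.065099
round up: n = 207

207


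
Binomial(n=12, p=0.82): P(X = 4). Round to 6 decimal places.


P = C(n,k) * p^k * (1-p)^(n-k)
C(12,4) = 495
p^k = 0.82^4 ≈ 0.4521218
(1-p)^(n-k) = 0.18^8 ≈ 0.000001101996
P = 495 * 0.4521218 * 0.000001101996 ≈ 0.000247

0.000247


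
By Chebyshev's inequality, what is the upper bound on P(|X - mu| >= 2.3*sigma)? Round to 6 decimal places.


P <= 1/k^2
k^2 = 2.3^2 = 5.29
1/k^2 = 1 / 5.29 = 100/529 ≈ 0.18903592

0.189036


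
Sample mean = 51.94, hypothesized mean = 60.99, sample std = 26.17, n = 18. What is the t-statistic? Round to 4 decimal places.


t = (xbar - mu0) / (s/sqrt(n))
xbar - mu0 = 51.94 - 60.99 = -9.05
sqrt(18) ≈ 4.24264069
s/sqrt(n) = 26.17 / 4.24264069 ≈ 6.16832815
t = -9.05 / 6.16832815 ≈ -1.467172

-1.4672


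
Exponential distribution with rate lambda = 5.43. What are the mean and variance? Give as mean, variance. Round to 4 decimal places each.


mean = 1/lam, var = 1/lam^2
mean = 1 / 5.43 = 100/543 ≈ 0.184162
lam^2 = 5.43^2 = 29.4849
var = 1 / 29.4849 ≈ 0.033916

0.1842, 0.0339


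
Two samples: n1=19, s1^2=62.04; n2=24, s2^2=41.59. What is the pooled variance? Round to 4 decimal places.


sp^2 = ((n1-1)*s1^2 + (n2-1)*s2^2)/(n1+n2-2)
(n1-1)*s1^2 = 18 * 62.04 = 1116.72
(n2-1)*s2^2 = 23 * 41.59 = 956.57
numerator = 1116.72 + 956.57 = 2073.29
n1+n2-2 = 41
sp^2 = 2073.29 / 41 = 207329/4100 ≈ 50.568049

50.5680


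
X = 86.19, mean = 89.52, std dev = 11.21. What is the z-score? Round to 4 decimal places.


z = (X - mu) / sigma
X - mu = 86.19 - 89.52 = -3.33
z = -3.33 / 11.21 = -333/1121 ≈ -0.297056

-0.2971


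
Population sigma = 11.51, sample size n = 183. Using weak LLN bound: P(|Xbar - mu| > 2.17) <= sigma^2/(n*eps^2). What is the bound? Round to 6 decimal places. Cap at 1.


bound = min(1, sigma^2/(n*eps^2))
sigma^2 = 11.51^2 = 132.4801
n*eps^2 = 183 * 2.17^2 = 183 * 4.7089 = 861.7287
sigma^2/(n*eps^2) = 132.4801 / 861.7287 ≈ 0.15373760

0.153738


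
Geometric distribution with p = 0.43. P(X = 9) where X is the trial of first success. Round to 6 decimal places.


P = (1-p)^(k-1) * p
(1-p)^(k-1) = 0.57^8 ≈ 0.01114292
P = 0.01114292 * 0.43 ≈ 0.004791454

0.004791


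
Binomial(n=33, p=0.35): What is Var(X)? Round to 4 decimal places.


Var = n*p*(1-p) = 33 * 0.35 * 0.65 = 7.5075

7.5075


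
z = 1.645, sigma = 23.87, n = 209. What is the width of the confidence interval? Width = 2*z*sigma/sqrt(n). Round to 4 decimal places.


width = 2*z*sigma/sqrt(n)
2*z*sigma = 2 * 1.645 * 23.87 = 78.5323
sqrt(209) ≈ 14.456832
width = 78.5323 / 14.456832 ≈ 5.432193

5.4322


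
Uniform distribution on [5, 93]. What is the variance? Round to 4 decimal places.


Var = (b-a)^2 / 12
(b-a)^2 = (93 - 5)^2 = 7744
Var = 7744/12 ≈ 645.333333

645.3333


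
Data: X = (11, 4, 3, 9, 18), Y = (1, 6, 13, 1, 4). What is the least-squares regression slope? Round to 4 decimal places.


b = sum((xi-xbar)(yi-ybar)) / sum((xi-xbar)^2)
n = 5, xbar = 45/5 = 9, ybar = 25/5 = 5
Sxy = sum((xi-xbar)(yi-ybar)) = -70
Sxx = sum((xi-xbar)^2) = 146
b = Sxy / Sxx = -35/73 ≈ -0.479452

-0.4795


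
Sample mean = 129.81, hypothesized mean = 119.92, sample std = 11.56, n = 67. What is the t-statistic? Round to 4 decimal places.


t = (xbar - mu0) / (s/sqrt(n))
xbar - mu0 = 129.81 - 119.92 = 9.89
sqrt(67) ≈ 8.18535277
s/sqrt(n) = 11.56 / 8.18535277 ≈ 1.41227878
t = 9.89 / 1.41227878 ≈ 7.002867

7.0029


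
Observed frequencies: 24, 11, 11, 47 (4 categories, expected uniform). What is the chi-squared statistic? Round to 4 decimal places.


chi2 = sum((O-E)^2/E), E = total/4
total = 93, E = 93/4 = 23.25
(24 - 23.25)^2 / 23.25 = 0.5625 / 23.25 = 3/124 ≈ 0.024194
(11 - 23.25)^2 / 23.25 = 150.0625 / 23.25 = 2401/372 ≈ 6.454301
(11 - 23.25)^2 / 23.25 = 150.0625 / 23.25 = 2401/372 ≈ 6.454301
(47 - 23.25)^2 / 23.25 = 564.0625 / 23.25 = 9025/372 ≈ 24.260753
chi2 = 1153/31 ≈ 37.193548

37.1935


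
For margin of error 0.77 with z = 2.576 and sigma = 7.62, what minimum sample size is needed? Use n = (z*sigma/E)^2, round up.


z*sigma/E = 2.576 * 7.62 / 0.77 = 35052/1375 ≈ 25.492364
(z*sigma/E)^2 ≈ 649.860604
round up: n = 650

650


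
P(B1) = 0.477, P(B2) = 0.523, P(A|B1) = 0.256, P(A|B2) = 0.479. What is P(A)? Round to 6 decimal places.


P(A) = P(A|B1)*P(B1) + P(A|B2)*P(B2)
P(A|B1)*P(B1) = 0.256 * 0.477 = 0.122112
P(A|B2)*P(B2) = 0.479 * 0.523 = 0.250517
P(A) = 0.122112 + 0.250517 = 0.372629

0.372629


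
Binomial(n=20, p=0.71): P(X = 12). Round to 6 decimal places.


P = C(n,k) * p^k * (1-p)^(n-k)
C(20,12) = 125970
p^k = 0.71^12 ≈ 0.01640968
(1-p)^(n-k) = 0.29^8 ≈ 0.00005002464
P = 125970 * 0.01640968 * 0.00005002464 ≈ 0.103407

0.103407


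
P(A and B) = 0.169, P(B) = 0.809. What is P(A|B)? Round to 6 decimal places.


P(A|B) = P(A and B) / P(B) = 0.169 / 0.809 = 169/809 ≈ 0.20889988

0.208900


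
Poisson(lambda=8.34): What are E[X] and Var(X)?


E[X] = Var(X) = lambda = 8.34

8.34, 8.34


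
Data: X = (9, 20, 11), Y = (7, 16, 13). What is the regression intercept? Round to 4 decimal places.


a = ybar - b*xbar, where b = sum((xi-xbar)(yi-ybar)) / sum((xi-xbar)^2)
n = 3, xbar = 40/3 ≈ 13.333333, ybar = 36/3 = 12
Sxy = sum((xi-xbar)(yi-ybar)) = 46
Sxx = sum((xi-xbar)^2) = 206/3 ≈ 68.666667
b = Sxy / Sxx = 69/103 ≈ 0.669903
a = 12 - 0.669903 * 13.333333 = 316/103 ≈ 3.067961

3.0680


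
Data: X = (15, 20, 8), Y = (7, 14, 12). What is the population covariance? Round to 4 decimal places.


Cov = (1/n)*sum((xi-xbar)(yi-ybar))
n = 3, xbar = 43/3 ≈ 14.333333, ybar = 33/3 = 11
sum((xi-xbar)(yi-ybar)) = 8
Cov = 8 / 3 = 8/3 ≈ 2.666667

2.6667


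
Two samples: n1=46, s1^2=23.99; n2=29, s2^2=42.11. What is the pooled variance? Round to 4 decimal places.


sp^2 = ((n1-1)*s1^2 + (n2-1)*s2^2)/(n1+n2-2)
(n1-1)*s1^2 = 45 * 23.99 = 1079.55
(n2-1)*s2^2 = 28 * 42.11 = 1179.08
numerator = 1079.55 + 1179.08 = 2258.63
n1+n2-2 = 73
sp^2 = 2258.63 / 73 = 225863/7300 ≈ 30.940137

30.9401


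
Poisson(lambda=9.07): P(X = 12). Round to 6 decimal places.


P = e^(-lam) * lam^k / k!
e^(-9.07) ≈ 0.0001150665
lam^k = 9.07^12 ≈ 309947005410.907739
k! = 12! = 479001600
P = 0.0001150665 * 309947005410.907739 / 479001600 ≈ 0.074456

0.074456


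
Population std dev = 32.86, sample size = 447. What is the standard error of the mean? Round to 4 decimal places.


SE = sigma / sqrt(n)
sqrt(447) ≈ 21.142375
SE = 32.86 / 21.142375 ≈ 1.554225

1.5542


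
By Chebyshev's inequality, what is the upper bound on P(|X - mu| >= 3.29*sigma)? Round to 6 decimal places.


P <= 1/k^2
k^2 = 3.29^2 = 10.8241
1/k^2 = 1 / 10.8241 ≈ 0.09238643

0.092386


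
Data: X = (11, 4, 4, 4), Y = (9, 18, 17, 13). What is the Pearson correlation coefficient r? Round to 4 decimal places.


r = sum((xi-xbar)(yi-ybar)) / sqrt(sum((xi-xbar)^2) * sum((yi-ybar)^2))
n = 4, xbar = 23/4 = 5.75, ybar = 57/4 = 14.25
Sxy = sum((xi-xbar)(yi-ybar)) = -36.75
Sxx = sum((xi-xbar)^2) = 36.75
Syy = sum((yi-ybar)^2) = 50.75
sqrt(Sxx*Syy) ≈ 43.186369
r = Sxy / sqrt(Sxx*Syy) = -36.75 / 43.186369 ≈ -0.850963

-0.8510


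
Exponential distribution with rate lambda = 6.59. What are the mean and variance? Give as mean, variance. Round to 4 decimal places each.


mean = 1/lam, var = 1/lam^2
mean = 1 / 6.59 = 100/659 ≈ 0.151745
lam^2 = 6.59^2 = 43.4281
var = 1 / 43.4281 ≈ 0.023027

0.1517, 0.0230


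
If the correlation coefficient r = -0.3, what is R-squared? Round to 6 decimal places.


R^2 = r^2 = (-0.3)^2 = 0.09

0.090000


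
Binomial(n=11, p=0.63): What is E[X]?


E[X] = n*p = 11 * 0.63 = 6.93

6.93


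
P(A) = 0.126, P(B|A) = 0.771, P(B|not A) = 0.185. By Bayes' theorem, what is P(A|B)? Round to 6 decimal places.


P(A|B) = P(B|A)*P(A) / P(B), P(B) = P(B|A)*P(A) + P(B|not A)*P(not A)
P(B|A)*P(A) = 0.771 * 0.126 = 0.097146
P(B|not A)*P(not A) = 0.185 * 0.874 = 0.16169
P(B) = 0.097146 + 0.16169 = 0.258836
P(A|B) = 0.097146 / 0.258836 ≈ 0.37531873

0.375319


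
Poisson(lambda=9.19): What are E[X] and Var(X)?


E[X] = Var(X) = lambda = 9.19

9.19, 9.19


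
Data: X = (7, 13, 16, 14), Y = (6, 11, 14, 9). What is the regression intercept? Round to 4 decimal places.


a = ybar - b*xbar, where b = sum((xi-xbar)(yi-ybar)) / sum((xi-xbar)^2)
n = 4, xbar = 50/4 = 12.5, ybar = 40/4 = 10
Sxy = sum((xi-xbar)(yi-ybar)) = 35
Sxx = sum((xi-xbar)^2) = 45
b = Sxy / Sxx = 7/9 ≈ 0.777778
a = 10 - 0.777778 * 12.5 = 5/18 ≈ 0.277778

0.2778


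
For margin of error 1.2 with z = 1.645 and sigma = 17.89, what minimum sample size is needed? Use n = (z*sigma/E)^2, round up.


z*sigma/E = 1.645 * 17.89 / 1.2 ≈ 24.524208
(z*sigma/E)^2 ≈ 601.436794
round up: n = 602

602


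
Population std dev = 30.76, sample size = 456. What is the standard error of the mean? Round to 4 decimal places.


SE = sigma / sqrt(n)
sqrt(456) ≈ 21.354157
SE = 30.76 / 21.354157 ≈ 1.440469

1.4405


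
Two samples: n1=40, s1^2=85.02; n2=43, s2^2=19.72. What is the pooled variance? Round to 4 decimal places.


sp^2 = ((n1-1)*s1^2 + (n2-1)*s2^2)/(n1+n2-2)
(n1-1)*s1^2 = 39 * 85.02 = 3315.78
(n2-1)*s2^2 = 42 * 19.72 = 828.24
numerator = 3315.78 + 828.24 = 4144.02
n1+n2-2 = 81
sp^2 = 4144.02 / 81 = 69067/1350 ≈ 51.160741

51.1607


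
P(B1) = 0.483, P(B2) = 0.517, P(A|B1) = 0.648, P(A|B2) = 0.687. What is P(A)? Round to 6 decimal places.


P(A) = P(A|B1)*P(B1) + P(A|B2)*P(B2)
P(A|B1)*P(B1) = 0.648 * 0.483 = 0.312984
P(A|B2)*P(B2) = 0.687 * 0.517 = 0.355179
P(A) = 0.312984 + 0.355179 = 0.668163

0.668163


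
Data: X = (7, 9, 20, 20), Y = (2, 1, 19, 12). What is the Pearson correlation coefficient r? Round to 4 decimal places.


r = sum((xi-xbar)(yi-ybar)) / sqrt(sum((xi-xbar)^2) * sum((yi-ybar)^2))
n = 4, xbar = 56/4 = 14, ybar = 34/4 = 8.5
Sxy = sum((xi-xbar)(yi-ybar)) = 167
Sxx = sum((xi-xbar)^2) = 146
Syy = sum((yi-ybar)^2) = 221
sqrt(Sxx*Syy) ≈ 179.627392
r = Sxy / sqrt(Sxx*Syy) = 167 / 179.627392 ≈ 0.929702

0.9297


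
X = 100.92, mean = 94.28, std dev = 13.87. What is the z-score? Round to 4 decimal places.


z = (X - mu) / sigma
X - mu = 100.92 - 94.28 = 6.64
z = 6.64 / 13.87 = 664/1387 ≈ 0.478731

0.4787


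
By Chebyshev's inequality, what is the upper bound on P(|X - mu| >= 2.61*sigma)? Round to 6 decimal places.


P <= 1/k^2
k^2 = 2.61^2 = 6.8121
1/k^2 = 1 / 6.8121 ≈ 0.14679761

0.146798


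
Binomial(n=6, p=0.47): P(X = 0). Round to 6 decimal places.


P = C(n,k) * p^k * (1-p)^(n-k)
C(6,0) = 1
p^k = 0.47^0 = 1
(1-p)^(n-k) = 0.53^6 ≈ 0.02216436
P = 1 * 1 * 0.02216436 ≈ 0.022164

0.022164


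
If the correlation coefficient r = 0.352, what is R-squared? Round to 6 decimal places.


R^2 = r^2 = (0.352)^2 = 0.123904

0.123904


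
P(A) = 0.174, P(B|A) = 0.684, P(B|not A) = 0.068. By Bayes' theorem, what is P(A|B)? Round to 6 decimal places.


P(A|B) = P(B|A)*P(A) / P(B), P(B) = P(B|A)*P(A) + P(B|not A)*P(not A)
P(B|A)*P(A) = 0.684 * 0.174 = 0.119016
P(B|not A)*P(not A) = 0.068 * 0.826 = 0.056168
P(B) = 0.119016 + 0.056168 = 0.175184
P(A|B) = 0.119016 / 0.175184 ≈ 0.67937711

0.679377


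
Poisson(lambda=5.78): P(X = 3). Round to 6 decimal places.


P = e^(-lam) * lam^k / k!
e^(-5.78) ≈ 0.003088715
lam^k = 5.78^3 = 193.100552
k! = 3! = 6
P = 0.003088715 * 193.100552 / 6 ≈ 0.099405

0.099405


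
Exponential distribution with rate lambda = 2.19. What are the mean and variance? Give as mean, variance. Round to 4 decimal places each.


mean = 1/lam, var = 1/lam^2
mean = 1 / 2.19 = 100/219 ≈ 0.456621
lam^2 = 2.19^2 = 4.7961
var = 1 / 4.7961 ≈ 0.208503

0.4566, 0.2085


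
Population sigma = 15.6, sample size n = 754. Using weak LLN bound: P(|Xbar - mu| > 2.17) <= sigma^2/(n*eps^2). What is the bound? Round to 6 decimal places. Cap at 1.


bound = min(1, sigma^2/(n*eps^2))
sigma^2 = 15.6^2 = 243.36
n*eps^2 = 754 * 2.17^2 = 754 * 4.7089 = 3550.5106
sigma^2/(n*eps^2) = 243.36 / 3550.5106 ≈ 0.06854225

0.068542


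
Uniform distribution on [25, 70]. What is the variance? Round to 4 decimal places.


Var = (b-a)^2 / 12
(b-a)^2 = (70 - 25)^2 = 2025
Var = 2025/12 = 168.75

168.7500


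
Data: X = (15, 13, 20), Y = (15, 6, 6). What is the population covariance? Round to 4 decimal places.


Cov = (1/n)*sum((xi-xbar)(yi-ybar))
n = 3, xbar = 48/3 = 16, ybar = 27/3 = 9
sum((xi-xbar)(yi-ybar)) = -9
Cov = -9 / 3 = -3

-3.0000


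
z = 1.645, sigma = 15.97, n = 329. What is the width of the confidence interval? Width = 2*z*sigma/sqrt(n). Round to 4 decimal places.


width = 2*z*sigma/sqrt(n)
2*z*sigma = 2 * 1.645 * 15.97 = 52.5413
sqrt(329) ≈ 18.138357
width = 52.5413 / 18.138357 ≈ 2.896696

2.8967


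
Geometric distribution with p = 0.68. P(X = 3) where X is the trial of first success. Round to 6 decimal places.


P = (1-p)^(k-1) * p
(1-p)^(k-1) = 0.32^2 = 0.1024
P = 0.1024 * 0.68 = 0.069632

0.069632


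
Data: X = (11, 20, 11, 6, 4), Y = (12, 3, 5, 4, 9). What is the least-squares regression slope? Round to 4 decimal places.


b = sum((xi-xbar)(yi-ybar)) / sum((xi-xbar)^2)
n = 5, xbar = 52/5 = 10.4, ybar = 33/5 = 6.6
Sxy = sum((xi-xbar)(yi-ybar)) = -36.2
Sxx = sum((xi-xbar)^2) = 153.2
b = Sxy / Sxx = -181/766 ≈ -0.236292

-0.2363


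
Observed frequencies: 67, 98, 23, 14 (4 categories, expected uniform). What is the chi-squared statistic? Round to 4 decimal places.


chi2 = sum((O-E)^2/E), E = total/4
total = 202, E = 202/4 = 50.5
(67 - 50.5)^2 / 50.5 = 272.25 / 50.5 = 1089/202 ≈ 5.391089
(98 - 50.5)^2 / 50.5 = 2256.25 / 50.5 = 9025/202 ≈ 44.678218
(23 - 50.5)^2 / 50.5 = 756.25 / 50.5 = 3025/202 ≈ 14.975248
(14 - 50.5)^2 / 50.5 = 1332.25 / 50.5 = 5329/202 ≈ 26.381188
chi2 = 9234/101 ≈ 91.425743

91.4257


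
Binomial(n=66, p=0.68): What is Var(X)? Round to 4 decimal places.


Var = n*p*(1-p) = 66 * 0.68 * 0.32 = 14.3616

14.3616


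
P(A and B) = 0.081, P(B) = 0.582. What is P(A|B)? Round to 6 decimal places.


P(A|B) = P(A and B) / P(B) = 0.081 / 0.582 = 27/194 ≈ 0.13917526

0.139175


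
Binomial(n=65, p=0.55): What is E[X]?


E[X] = n*p = 65 * 0.55 = 35.75

35.75


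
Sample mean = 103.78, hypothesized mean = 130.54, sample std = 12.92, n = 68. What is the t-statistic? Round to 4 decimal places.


t = (xbar - mu0) / (s/sqrt(n))
xbar - mu0 = 103.78 - 130.54 = -26.76
sqrt(68) ≈ 8.24621125
s/sqrt(n) = 12.92 / 8.24621125 ≈ 1.56678014
t = -26.76 / 1.56678014 ≈ -17.079614

-17.0796


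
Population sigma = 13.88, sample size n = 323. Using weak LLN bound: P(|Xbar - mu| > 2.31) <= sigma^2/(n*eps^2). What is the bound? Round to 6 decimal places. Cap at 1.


bound = min(1, sigma^2/(n*eps^2))
sigma^2 = 13.88^2 = 192.6544
n*eps^2 = 323 * 2.31^2 = 323 * 5.3361 = 1723.5603
sigma^2/(n*eps^2) = 192.6544 / 1723.5603 ≈ 0.11177700

0.111777


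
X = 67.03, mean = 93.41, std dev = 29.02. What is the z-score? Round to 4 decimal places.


z = (X - mu) / sigma
X - mu = 67.03 - 93.41 = -26.38
z = -26.38 / 29.02 = -1319/1451 ≈ -0.909028

-0.9090


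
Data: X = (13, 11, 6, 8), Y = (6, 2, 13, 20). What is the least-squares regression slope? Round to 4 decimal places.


b = sum((xi-xbar)(yi-ybar)) / sum((xi-xbar)^2)
n = 4, xbar = 38/4 = 9.5, ybar = 41/4 = 10.25
Sxy = sum((xi-xbar)(yi-ybar)) = -51.5
Sxx = sum((xi-xbar)^2) = 29
b = Sxy / Sxx = -103/58 ≈ -1.775862

-1.7759


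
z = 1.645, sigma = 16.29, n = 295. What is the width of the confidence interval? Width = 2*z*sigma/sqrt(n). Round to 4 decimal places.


width = 2*z*sigma/sqrt(n)
2*z*sigma = 2 * 1.645 * 16.29 = 53.5941
sqrt(295) ≈ 17.175564
width = 53.5941 / 17.175564 ≈ 3.120369

3.1204


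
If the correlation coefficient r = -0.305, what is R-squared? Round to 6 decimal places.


R^2 = r^2 = (-0.305)^2 = 0.093025

0.093025


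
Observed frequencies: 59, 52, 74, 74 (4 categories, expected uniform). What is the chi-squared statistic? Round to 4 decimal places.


chi2 = sum((O-E)^2/E), E = total/4
total = 259, E = 259/4 = 64.75
(59 - 64.75)^2 / 64.75 = 33.0625 / 64.75 = 529/1036 ≈ 0.510618
(52 - 64.75)^2 / 64.75 = 162.5625 / 64.75 = 2601/1036 ≈ 2.510618
(74 - 64.75)^2 / 64.75 = 85.5625 / 64.75 = 37/28 ≈ 1.321429
(74 - 64.75)^2 / 64.75 = 85.5625 / 64.75 = 37/28 ≈ 1.321429
chi2 = 1467/259 ≈ 5.664093

5.6641


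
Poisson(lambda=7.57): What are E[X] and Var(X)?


E[X] = Var(X) = lambda = 7.57

7.57, 7.57


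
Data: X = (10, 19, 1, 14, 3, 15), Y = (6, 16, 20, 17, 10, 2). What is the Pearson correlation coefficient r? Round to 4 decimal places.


r = sum((xi-xbar)(yi-ybar)) / sqrt(sum((xi-xbar)^2) * sum((yi-ybar)^2))
n = 6, xbar = 62/6 = 31/3 ≈ 10.333333, ybar = 71/6 ≈ 11.833333
Sxy = sum((xi-xbar)(yi-ybar)) = -155/3 ≈ -51.666667
Sxx = sum((xi-xbar)^2) = 754/3 ≈ 251.333333
Syy = sum((yi-ybar)^2) = 1469/6 ≈ 244.833333
sqrt(Sxx*Syy) ≈ 248.062044
r = Sxy / sqrt(Sxx*Syy) = -51.666667 / 248.062044 ≈ -0.208281

-0.2083


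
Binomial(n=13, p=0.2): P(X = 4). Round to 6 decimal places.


P = C(n,k) * p^k * (1-p)^(n-k)
C(13,4) = 715
p^k = 0.2^4 = 0.0016
(1-p)^(n-k) = 0.8^9 ≈ 0.1342177
P = 715 * 0.0016 * 0.1342177 ≈ 0.153545

0.153545


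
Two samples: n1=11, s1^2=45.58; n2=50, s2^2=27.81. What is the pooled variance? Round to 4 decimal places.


sp^2 = ((n1-1)*s1^2 + (n2-1)*s2^2)/(n1+n2-2)
(n1-1)*s1^2 = 10 * 45.58 = 455.8
(n2-1)*s2^2 = 49 * 27.81 = 1362.69
numerator = 455.8 + 1362.69 = 1818.49
n1+n2-2 = 59
sp^2 = 1818.49 / 59 = 181849/5900 ≈ 30.821864

30.8219


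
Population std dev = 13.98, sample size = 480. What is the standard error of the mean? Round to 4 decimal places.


SE = sigma / sqrt(n)
sqrt(480) ≈ 21.908902
SE = 13.98 / 21.908902 ≈ 0.638097

0.6381


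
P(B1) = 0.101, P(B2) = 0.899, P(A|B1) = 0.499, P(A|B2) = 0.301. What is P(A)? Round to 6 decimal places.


P(A) = P(A|B1)*P(B1) + P(A|B2)*P(B2)
P(A|B1)*P(B1) = 0.499 * 0.101 = 0.050399
P(A|B2)*P(B2) = 0.301 * 0.899 = 0.270599
P(A) = 0.050399 + 0.270599 = 0.320998

0.320998


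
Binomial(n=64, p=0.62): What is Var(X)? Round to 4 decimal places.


Var = n*p*(1-p) = 64 * 0.62 * 0.38 = 15.0784

15.0784


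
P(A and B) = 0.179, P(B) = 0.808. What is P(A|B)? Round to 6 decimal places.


P(A|B) = P(A and B) / P(B) = 0.179 / 0.808 = 179/808 ≈ 0.22153465

0.221535


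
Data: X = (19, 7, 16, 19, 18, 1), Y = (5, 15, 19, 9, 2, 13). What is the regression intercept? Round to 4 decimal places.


a = ybar - b*xbar, where b = sum((xi-xbar)(yi-ybar)) / sum((xi-xbar)^2)
n = 6, xbar = 80/6 = 40/3 ≈ 13.333333, ybar = 63/6 = 10.5
Sxy = sum((xi-xbar)(yi-ybar)) = -116
Sxx = sum((xi-xbar)^2) = 856/3 ≈ 285.333333
b = Sxy / Sxx = -87/214 ≈ -0.406542
a = 10.5 - (-0.406542) * 13.333333 = 3407/214 ≈ 15.920561

15.9206


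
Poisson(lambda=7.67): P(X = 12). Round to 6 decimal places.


P = e^(-lam) * lam^k / k!
e^(-7.67) ≈ 0.0004666178
lam^k = 7.67^12 ≈ 41451892899.843063
k! = 12! = 479001600
P = 0.0004666178 * 41451892899.843063 / 479001600 ≈ 0.040380

0.040380


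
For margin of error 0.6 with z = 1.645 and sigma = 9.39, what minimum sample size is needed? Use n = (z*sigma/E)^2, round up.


z*sigma/E = 1.645 * 9.39 / 0.6 = 25.74425
(z*sigma/E)^2 ≈ 662.766408
round up: n = 663

663


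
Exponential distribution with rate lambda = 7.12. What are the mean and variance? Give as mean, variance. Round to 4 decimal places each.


mean = 1/lam, var = 1/lam^2
mean = 1 / 7.12 = 25/178 ≈ 0.140449
lam^2 = 7.12^2 = 50.6944
var = 1 / 50.6944 ≈ 0.019726

0.1404, 0.0197


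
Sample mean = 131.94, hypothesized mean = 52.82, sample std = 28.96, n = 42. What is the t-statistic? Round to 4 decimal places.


t = (xbar - mu0) / (s/sqrt(n))
xbar - mu0 = 131.94 - 52.82 = 79.12
sqrt(42) ≈ 6.48074070
s/sqrt(n) = 28.96 / 6.48074070 ≈ 4.46862501
t = 79.12 / 4.46862501 ≈ 17.705670

17.7057


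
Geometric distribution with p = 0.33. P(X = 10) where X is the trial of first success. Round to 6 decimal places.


P = (1-p)^(k-1) * p
(1-p)^(k-1) = 0.67^9 ≈ 0.02720653
P = 0.02720653 * 0.33 ≈ 0.008978156

0.008978


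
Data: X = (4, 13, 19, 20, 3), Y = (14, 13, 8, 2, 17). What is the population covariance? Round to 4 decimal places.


Cov = (1/n)*sum((xi-xbar)(yi-ybar))
n = 5, xbar = 59/5 = 11.8, ybar = 54/5 = 10.8
sum((xi-xbar)(yi-ybar)) = -169.2
Cov = -169.2 / 5 = -33.84

-33.8400


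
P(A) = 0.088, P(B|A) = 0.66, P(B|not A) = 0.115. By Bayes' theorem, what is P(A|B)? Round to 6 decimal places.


P(A|B) = P(B|A)*P(A) / P(B), P(B) = P(B|A)*P(A) + P(B|not A)*P(not A)
P(B|A)*P(A) = 0.66 * 0.088 = 0.05808
P(B|not A)*P(not A) = 0.115 * 0.912 = 0.10488
P(B) = 0.05808 + 0.10488 = 0.16296
P(A|B) = 0.05808 / 0.16296 = 242/679 ≈ 0.35640648

0.356406


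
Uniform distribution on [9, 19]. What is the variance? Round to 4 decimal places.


Var = (b-a)^2 / 12
(b-a)^2 = (19 - 9)^2 = 100
Var = 100/12 ≈ 8.333333

8.3333


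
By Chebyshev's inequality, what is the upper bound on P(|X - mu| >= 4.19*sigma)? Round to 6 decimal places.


P <= 1/k^2
k^2 = 4.19^2 = 17.5561
1/k^2 = 1 / 17.5561 ≈ 0.05696026

0.056960


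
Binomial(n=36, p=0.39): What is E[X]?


E[X] = n*p = 36 * 0.39 = 14.04

14.04


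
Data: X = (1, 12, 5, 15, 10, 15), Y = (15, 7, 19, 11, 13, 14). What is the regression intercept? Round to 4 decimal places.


a = ybar - b*xbar, where b = sum((xi-xbar)(yi-ybar)) / sum((xi-xbar)^2)
n = 6, xbar = 58/6 = 29/3 ≈ 9.666667, ybar = 79/6 ≈ 13.166667
Sxy = sum((xi-xbar)(yi-ybar)) = -194/3 ≈ -64.666667
Sxx = sum((xi-xbar)^2) = 478/3 ≈ 159.333333
b = Sxy / Sxx = -97/239 ≈ -0.405858
a = 13.166667 - (-0.405858) * 9.666667 = 8169/478 ≈ 17.089958

17.0900


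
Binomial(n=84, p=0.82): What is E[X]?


E[X] = n*p = 84 * 0.82 = 68.88

68.88


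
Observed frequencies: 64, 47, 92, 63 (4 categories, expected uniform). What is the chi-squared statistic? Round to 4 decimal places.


chi2 = sum((O-E)^2/E), E = total/4
total = 266, E = 266/4 = 66.5
(64 - 66.5)^2 / 66.5 = 6.25 / 66.5 = 25/266 ≈ 0.093985
(47 - 66.5)^2 / 66.5 = 380.25 / 66.5 = 1521/266 ≈ 5.718045
(92 - 66.5)^2 / 66.5 = 650.25 / 66.5 = 2601/266 ≈ 9.778195
(63 - 66.5)^2 / 66.5 = 12.25 / 66.5 = 7/38 ≈ 0.184211
chi2 = 2098/133 ≈ 15.774436

15.7744
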